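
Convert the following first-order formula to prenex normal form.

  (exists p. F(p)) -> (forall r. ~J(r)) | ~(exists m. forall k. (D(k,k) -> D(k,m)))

forall p. forall r. forall m. exists k. (~F(p) | ~J(r) | D(k,k) & ~D(k,m))

Rewrite implications/biconditionals: A → B as ¬A ∨ B.
  ~(exists p. F(p)) | (forall r. ~J(r)) | ~(exists m. forall k. (~D(k,k) | D(k,m)))
Drive negations inward (¬∀x A ≡ ∃x ¬A, ¬∃x A ≡ ∀x ¬A, De Morgan for ∧/∨):
  (forall p. ~F(p)) | (forall r. ~J(r)) | (forall m. exists k. (D(k,k) & ~D(k,m)))
All bound variables are already distinct, so no renaming is needed.
Finally move all quantifiers to the prefix:
  forall p. forall r. forall m. exists k. (~F(p) | ~J(r) | D(k,k) & ~D(k,m))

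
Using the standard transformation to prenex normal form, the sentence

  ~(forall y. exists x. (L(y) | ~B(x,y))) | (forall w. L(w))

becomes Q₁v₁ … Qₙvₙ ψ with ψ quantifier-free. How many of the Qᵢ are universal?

Move each ¬ inward, flipping quantifiers it crosses:
  (exists y. forall x. (~L(y) & B(x,y))) | (forall w. L(w))
All bound variables are already distinct, so no renaming is needed.
Pull the quantifiers to the front (each side's bound variable is not free in the other side):
  exists y. forall x. forall w. (~L(y) & B(x,y) | L(w))
The prefix is exists y forall x forall w: 2 universal, 1 existential.

2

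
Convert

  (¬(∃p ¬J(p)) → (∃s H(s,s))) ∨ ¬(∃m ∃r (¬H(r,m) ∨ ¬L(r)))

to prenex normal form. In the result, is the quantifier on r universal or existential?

universal

Rewrite implications/biconditionals: A → B as ¬A ∨ B.
  ¬¬(∃p ¬J(p)) ∨ (∃s H(s,s)) ∨ ¬(∃m ∃r (¬H(r,m) ∨ ¬L(r)))
Push ¬ through the quantifiers and connectives to reach negation normal form:
  (∃p ¬J(p)) ∨ (∃s H(s,s)) ∨ (∀m ∀r (H(r,m) ∧ L(r)))
All bound variables are already distinct, so no renaming is needed.
Extract every quantifier outward, since the variables are now distinct and don't occur free across branches:
  ∃p ∃s ∀m ∀r (¬J(p) ∨ H(s,s) ∨ H(r,m) ∧ L(r))
The quantifier ∃r sits under an odd number of negations (counting the antecedent side of each →), so it flips to ∀r.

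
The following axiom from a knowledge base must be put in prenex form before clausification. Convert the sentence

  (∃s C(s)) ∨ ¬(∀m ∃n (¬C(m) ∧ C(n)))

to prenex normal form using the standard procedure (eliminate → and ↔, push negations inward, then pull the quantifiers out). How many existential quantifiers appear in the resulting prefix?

Move each ¬ inward, flipping quantifiers it crosses:
  (∃s C(s)) ∨ (∃m ∀n (C(m) ∨ ¬C(n)))
Finally move all quantifiers to the prefix:
  ∃s ∃m ∀n (C(s) ∨ C(m) ∨ ¬C(n))
The prefix is ∃s ∃m ∀n: 1 universal, 2 existential.

2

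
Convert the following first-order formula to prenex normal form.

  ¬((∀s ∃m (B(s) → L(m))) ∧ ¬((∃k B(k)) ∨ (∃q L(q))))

Rewrite implications/biconditionals: A → B as ¬A ∨ B.
  ¬((∀s ∃m (¬B(s) ∨ L(m))) ∧ ¬((∃k B(k)) ∨ (∃q L(q))))
Move each ¬ inward, flipping quantifiers it crosses:
  (∃s ∀m (B(s) ∧ ¬L(m))) ∨ (∃k B(k)) ∨ (∃q L(q))
All bound variables are already distinct, so no renaming is needed.
Pull the quantifiers to the front (each side's bound variable is not free in the other side):
  ∃s ∀m ∃k ∃q (B(s) ∧ ¬L(m) ∨ B(k) ∨ L(q))

∃s ∀m ∃k ∃q (B(s) ∧ ¬L(m) ∨ B(k) ∨ L(q))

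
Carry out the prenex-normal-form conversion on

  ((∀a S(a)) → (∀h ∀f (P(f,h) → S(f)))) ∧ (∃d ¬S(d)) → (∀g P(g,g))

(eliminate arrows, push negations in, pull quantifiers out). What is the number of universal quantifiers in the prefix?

Eliminate → and ↔ using ¬ and ∨.
  ¬((¬(∀a S(a)) ∨ (∀h ∀f (¬P(f,h) ∨ S(f)))) ∧ (∃d ¬S(d))) ∨ (∀g P(g,g))
Move each ¬ inward, flipping quantifiers it crosses:
  (∀a S(a)) ∧ (∃h ∃f (P(f,h) ∧ ¬S(f))) ∨ (∀d S(d)) ∨ (∀g P(g,g))
All bound variables are already distinct, so no renaming is needed.
Pull the quantifiers to the front (each side's bound variable is not free in the other side):
  ∀a ∃h ∃f ∀d ∀g (S(a) ∧ P(f,h) ∧ ¬S(f) ∨ S(d) ∨ P(g,g))
The prefix is ∀a ∃h ∃f ∀d ∀g: 3 universal, 2 existential.

3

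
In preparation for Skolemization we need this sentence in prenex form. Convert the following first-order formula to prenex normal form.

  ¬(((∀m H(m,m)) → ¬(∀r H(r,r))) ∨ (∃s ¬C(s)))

∀m ∀r ∀s (H(m,m) ∧ H(r,r) ∧ C(s))

Eliminate → and ↔ using ¬ and ∨.
  ¬(¬(∀m H(m,m)) ∨ ¬(∀r H(r,r)) ∨ (∃s ¬C(s)))
Move each ¬ inward, flipping quantifiers it crosses:
  (∀m H(m,m)) ∧ (∀r H(r,r)) ∧ (∀s C(s))
All bound variables are already distinct, so no renaming is needed.
Pull the quantifiers to the front (each side's bound variable is not free in the other side):
  ∀m ∀r ∀s (H(m,m) ∧ H(r,r) ∧ C(s))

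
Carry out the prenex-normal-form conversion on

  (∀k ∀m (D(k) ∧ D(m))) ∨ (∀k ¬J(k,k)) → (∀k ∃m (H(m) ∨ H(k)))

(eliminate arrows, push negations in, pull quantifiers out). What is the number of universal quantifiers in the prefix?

1

First replace A → B with ¬A ∨ B.
  ¬((∀k ∀m (D(k) ∧ D(m))) ∨ (∀k ¬J(k,k))) ∨ (∀k ∃m (H(m) ∨ H(k)))
Move each ¬ inward, flipping quantifiers it crosses:
  (∃k ∃m (¬D(k) ∨ ¬D(m))) ∧ (∃k J(k,k)) ∨ (∀k ∃m (H(m) ∨ H(k)))
Give each quantifier a distinct variable: k↦q, k↦c, m↦p.
  (∃k ∃m (¬D(k) ∨ ¬D(m))) ∧ (∃q J(q,q)) ∨ (∀c ∃p (H(p) ∨ H(c)))
Extract every quantifier outward, since the variables are now distinct and don't occur free across branches:
  ∃k ∃m ∃q ∀c ∃p ((¬D(k) ∨ ¬D(m)) ∧ J(q,q) ∨ H(p) ∨ H(c))
The prefix is ∃k ∃m ∃q ∀c ∃p: 1 universal, 4 existential.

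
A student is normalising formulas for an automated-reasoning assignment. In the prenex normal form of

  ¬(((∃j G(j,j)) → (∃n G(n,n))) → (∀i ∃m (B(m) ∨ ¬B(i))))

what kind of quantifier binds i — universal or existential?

First replace A → B with ¬A ∨ B.
  ¬(¬(¬(∃j G(j,j)) ∨ (∃n G(n,n))) ∨ (∀i ∃m (B(m) ∨ ¬B(i))))
Move each ¬ inward, flipping quantifiers it crosses:
  ((∀j ¬G(j,j)) ∨ (∃n G(n,n))) ∧ (∃i ∀m (¬B(m) ∧ B(i)))
Pull the quantifiers to the front (each side's bound variable is not free in the other side):
  ∀j ∃n ∃i ∀m ((¬G(j,j) ∨ G(n,n)) ∧ ¬B(m) ∧ B(i))
The quantifier ∀i sits under an odd number of negations (counting the antecedent side of each →), so it flips to ∃i.

existential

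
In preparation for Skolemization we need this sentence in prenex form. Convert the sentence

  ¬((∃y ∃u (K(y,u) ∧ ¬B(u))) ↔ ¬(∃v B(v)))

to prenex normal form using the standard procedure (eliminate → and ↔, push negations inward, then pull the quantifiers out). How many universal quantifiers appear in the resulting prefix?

3

First replace A → B with ¬A ∨ B; A ↔ B as (¬A ∨ B) ∧ (¬B ∨ A).
  ¬((¬(∃y ∃u (K(y,u) ∧ ¬B(u))) ∨ ¬(∃v B(v))) ∧ (¬¬(∃v B(v)) ∨ (∃y ∃u (K(y,u) ∧ ¬B(u)))))
Push ¬ through the quantifiers and connectives to reach negation normal form:
  (∃y ∃u (K(y,u) ∧ ¬B(u))) ∧ (∃v B(v)) ∨ (∀v ¬B(v)) ∧ (∀y ∀u (¬K(y,u) ∨ B(u)))
Standardize variables apart so no two quantifiers bind the same name: v↦b, y↦s, u↦v1.
  (∃y ∃u (K(y,u) ∧ ¬B(u))) ∧ (∃v B(v)) ∨ (∀b ¬B(b)) ∧ (∀s ∀v1 (¬K(s,v1) ∨ B(v1)))
Pull the quantifiers to the front (each side's bound variable is not free in the other side):
  ∃y ∃u ∃v ∀b ∀s ∀v1 (K(y,u) ∧ ¬B(u) ∧ B(v) ∨ ¬B(b) ∧ (¬K(s,v1) ∨ B(v1)))
The prefix is ∃y ∃u ∃v ∀b ∀s ∀v1: 3 universal, 3 existential.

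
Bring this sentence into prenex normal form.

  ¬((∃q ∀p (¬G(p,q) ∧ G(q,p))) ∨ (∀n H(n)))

Move each ¬ inward, flipping quantifiers it crosses:
  (∀q ∃p (G(p,q) ∨ ¬G(q,p))) ∧ (∃n ¬H(n))
Extract every quantifier outward, since the variables are now distinct and don't occur free across branches:
  ∀q ∃p ∃n ((G(p,q) ∨ ¬G(q,p)) ∧ ¬H(n))

∀q ∃p ∃n ((G(p,q) ∨ ¬G(q,p)) ∧ ¬H(n))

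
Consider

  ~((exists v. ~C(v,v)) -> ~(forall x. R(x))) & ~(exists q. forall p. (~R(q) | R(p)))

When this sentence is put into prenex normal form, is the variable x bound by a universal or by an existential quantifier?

Eliminate → and ↔ using ¬ and ∨.
  ~(~(exists v. ~C(v,v)) | ~(forall x. R(x))) & ~(exists q. forall p. (~R(q) | R(p)))
Move each ¬ inward, flipping quantifiers it crosses:
  (exists v. ~C(v,v)) & (forall x. R(x)) & (forall q. exists p. (R(q) & ~R(p)))
Pull the quantifiers to the front (each side's bound variable is not free in the other side):
  exists v. forall x. forall q. exists p. (~C(v,v) & R(x) & R(q) & ~R(p))
The quantifier forall x sits under an even number of negations (counting the antecedent side of each →), so it remains universal.

universal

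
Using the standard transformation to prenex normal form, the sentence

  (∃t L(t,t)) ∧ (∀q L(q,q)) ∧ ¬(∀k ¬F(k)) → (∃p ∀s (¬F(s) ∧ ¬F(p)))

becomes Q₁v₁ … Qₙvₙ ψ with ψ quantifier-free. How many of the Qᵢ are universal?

3

Rewrite implications/biconditionals: A → B as ¬A ∨ B.
  ¬((∃t L(t,t)) ∧ (∀q L(q,q)) ∧ ¬(∀k ¬F(k))) ∨ (∃p ∀s (¬F(s) ∧ ¬F(p)))
Drive negations inward (¬∀x A ≡ ∃x ¬A, ¬∃x A ≡ ∀x ¬A, De Morgan for ∧/∨):
  (∀t ¬L(t,t)) ∨ (∃q ¬L(q,q)) ∨ (∀k ¬F(k)) ∨ (∃p ∀s (¬F(s) ∧ ¬F(p)))
All bound variables are already distinct, so no renaming is needed.
Finally move all quantifiers to the prefix:
  ∀t ∃q ∀k ∃p ∀s (¬L(t,t) ∨ ¬L(q,q) ∨ ¬F(k) ∨ ¬F(s) ∧ ¬F(p))
The prefix is ∀t ∃q ∀k ∃p ∀s: 3 universal, 2 existential.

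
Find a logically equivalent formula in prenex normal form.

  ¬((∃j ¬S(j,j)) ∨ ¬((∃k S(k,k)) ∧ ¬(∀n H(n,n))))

Drive negations inward (¬∀x A ≡ ∃x ¬A, ¬∃x A ≡ ∀x ¬A, De Morgan for ∧/∨):
  (∀j S(j,j)) ∧ (∃k S(k,k)) ∧ (∃n ¬H(n,n))
All bound variables are already distinct, so no renaming is needed.
Pull the quantifiers to the front (each side's bound variable is not free in the other side):
  ∀j ∃k ∃n (S(j,j) ∧ S(k,k) ∧ ¬H(n,n))

∀j ∃k ∃n (S(j,j) ∧ S(k,k) ∧ ¬H(n,n))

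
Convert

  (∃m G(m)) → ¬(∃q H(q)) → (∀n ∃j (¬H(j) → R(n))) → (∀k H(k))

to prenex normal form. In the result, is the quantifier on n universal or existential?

Rewrite implications/biconditionals: A → B as ¬A ∨ B.
  ¬(∃m G(m)) ∨ ¬¬(∃q H(q)) ∨ ¬(∀n ∃j (¬¬H(j) ∨ R(n))) ∨ (∀k H(k))
Push ¬ through the quantifiers and connectives to reach negation normal form:
  (∀m ¬G(m)) ∨ (∃q H(q)) ∨ (∃n ∀j (¬H(j) ∧ ¬R(n))) ∨ (∀k H(k))
All bound variables are already distinct, so no renaming is needed.
Pull the quantifiers to the front (each side's bound variable is not free in the other side):
  ∀m ∃q ∃n ∀j ∀k (¬G(m) ∨ H(q) ∨ ¬H(j) ∧ ¬R(n) ∨ H(k))
The quantifier ∀n sits under an odd number of negations (counting the antecedent side of each →), so it flips to ∃n.

existential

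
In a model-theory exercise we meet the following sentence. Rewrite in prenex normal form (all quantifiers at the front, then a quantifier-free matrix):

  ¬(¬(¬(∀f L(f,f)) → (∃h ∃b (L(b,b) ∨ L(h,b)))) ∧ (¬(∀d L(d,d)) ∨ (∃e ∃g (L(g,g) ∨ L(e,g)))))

Rewrite implications/biconditionals: A → B as ¬A ∨ B.
  ¬(¬(¬¬(∀f L(f,f)) ∨ (∃h ∃b (L(b,b) ∨ L(h,b)))) ∧ (¬(∀d L(d,d)) ∨ (∃e ∃g (L(g,g) ∨ L(e,g)))))
Drive negations inward (¬∀x A ≡ ∃x ¬A, ¬∃x A ≡ ∀x ¬A, De Morgan for ∧/∨):
  (∀f L(f,f)) ∨ (∃h ∃b (L(b,b) ∨ L(h,b))) ∨ (∀d L(d,d)) ∧ (∀e ∀g (¬L(g,g) ∧ ¬L(e,g)))
All bound variables are already distinct, so no renaming is needed.
Finally move all quantifiers to the prefix:
  ∀f ∃h ∃b ∀d ∀e ∀g (L(f,f) ∨ L(b,b) ∨ L(h,b) ∨ L(d,d) ∧ ¬L(g,g) ∧ ¬L(e,g))

∀f ∃h ∃b ∀d ∀e ∀g (L(f,f) ∨ L(b,b) ∨ L(h,b) ∨ L(d,d) ∧ ¬L(g,g) ∧ ¬L(e,g))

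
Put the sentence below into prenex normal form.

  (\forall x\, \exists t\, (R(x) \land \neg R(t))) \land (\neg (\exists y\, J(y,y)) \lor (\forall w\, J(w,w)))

Drive negations inward (¬∀x A ≡ ∃x ¬A, ¬∃x A ≡ ∀x ¬A, De Morgan for ∧/∨):
  (\forall x\, \exists t\, (R(x) \land \neg R(t))) \land ((\forall y\, \neg J(y,y)) \lor (\forall w\, J(w,w)))
All bound variables are already distinct, so no renaming is needed.
Extract every quantifier outward, since the variables are now distinct and don't occur free across branches:
  \forall x\, \exists t\, \forall y\, \forall w\, (R(x) \land \neg R(t) \land (\neg J(y,y) \lor J(w,w)))

\forall x\, \exists t\, \forall y\, \forall w\, (R(x) \land \neg R(t) \land (\neg J(y,y) \lor J(w,w)))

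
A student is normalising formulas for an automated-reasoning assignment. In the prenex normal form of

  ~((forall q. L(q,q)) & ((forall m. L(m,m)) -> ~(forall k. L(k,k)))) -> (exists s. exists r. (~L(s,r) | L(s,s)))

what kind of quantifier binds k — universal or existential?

existential

Rewrite implications/biconditionals: A → B as ¬A ∨ B.
  ~~((forall q. L(q,q)) & (~(forall m. L(m,m)) | ~(forall k. L(k,k)))) | (exists s. exists r. (~L(s,r) | L(s,s)))
Drive negations inward (¬∀x A ≡ ∃x ¬A, ¬∃x A ≡ ∀x ¬A, De Morgan for ∧/∨):
  (forall q. L(q,q)) & ((exists m. ~L(m,m)) | (exists k. ~L(k,k))) | (exists s. exists r. (~L(s,r) | L(s,s)))
All bound variables are already distinct, so no renaming is needed.
Extract every quantifier outward, since the variables are now distinct and don't occur free across branches:
  forall q. exists m. exists k. exists s. exists r. (L(q,q) & (~L(m,m) | ~L(k,k)) | ~L(s,r) | L(s,s))
The quantifier forall k sits under an odd number of negations (counting the antecedent side of each →), so it flips to exists k.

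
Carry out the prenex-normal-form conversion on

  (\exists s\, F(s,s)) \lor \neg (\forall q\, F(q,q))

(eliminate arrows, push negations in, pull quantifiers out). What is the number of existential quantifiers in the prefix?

2

Move each ¬ inward, flipping quantifiers it crosses:
  (\exists s\, F(s,s)) \lor (\exists q\, \neg F(q,q))
Pull the quantifiers to the front (each side's bound variable is not free in the other side):
  \exists s\, \exists q\, (F(s,s) \lor \neg F(q,q))
The prefix is \exists s \exists q: 0 universal, 2 existential.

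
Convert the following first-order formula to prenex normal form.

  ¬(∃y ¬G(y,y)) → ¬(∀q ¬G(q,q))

First replace A → B with ¬A ∨ B.
  ¬¬(∃y ¬G(y,y)) ∨ ¬(∀q ¬G(q,q))
Push ¬ through the quantifiers and connectives to reach negation normal form:
  (∃y ¬G(y,y)) ∨ (∃q G(q,q))
All bound variables are already distinct, so no renaming is needed.
Extract every quantifier outward, since the variables are now distinct and don't occur free across branches:
  ∃y ∃q (¬G(y,y) ∨ G(q,q))

∃y ∃q (¬G(y,y) ∨ G(q,q))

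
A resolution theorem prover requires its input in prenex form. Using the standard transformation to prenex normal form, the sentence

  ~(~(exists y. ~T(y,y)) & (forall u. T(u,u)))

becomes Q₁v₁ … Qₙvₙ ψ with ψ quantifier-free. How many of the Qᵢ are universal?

0

Push ¬ through the quantifiers and connectives to reach negation normal form:
  (exists y. ~T(y,y)) | (exists u. ~T(u,u))
Finally move all quantifiers to the prefix:
  exists y. exists u. (~T(y,y) | ~T(u,u))
The prefix is exists y exists u: 0 universal, 2 existential.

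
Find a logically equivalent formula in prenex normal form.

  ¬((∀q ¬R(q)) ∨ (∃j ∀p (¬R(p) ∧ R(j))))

∃q ∀j ∃p (R(q) ∧ (R(p) ∨ ¬R(j)))

Push ¬ through the quantifiers and connectives to reach negation normal form:
  (∃q R(q)) ∧ (∀j ∃p (R(p) ∨ ¬R(j)))
All bound variables are already distinct, so no renaming is needed.
Pull the quantifiers to the front (each side's bound variable is not free in the other side):
  ∃q ∀j ∃p (R(q) ∧ (R(p) ∨ ¬R(j)))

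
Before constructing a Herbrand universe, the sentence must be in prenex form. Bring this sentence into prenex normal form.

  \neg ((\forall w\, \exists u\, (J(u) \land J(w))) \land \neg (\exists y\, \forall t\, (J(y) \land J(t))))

Push ¬ through the quantifiers and connectives to reach negation normal form:
  (\exists w\, \forall u\, (\neg J(u) \lor \neg J(w))) \lor (\exists y\, \forall t\, (J(y) \land J(t)))
All bound variables are already distinct, so no renaming is needed.
Pull the quantifiers to the front (each side's bound variable is not free in the other side):
  \exists w\, \forall u\, \exists y\, \forall t\, (\neg J(u) \lor \neg J(w) \lor J(y) \land J(t))

\exists w\, \forall u\, \exists y\, \forall t\, (\neg J(u) \lor \neg J(w) \lor J(y) \land J(t))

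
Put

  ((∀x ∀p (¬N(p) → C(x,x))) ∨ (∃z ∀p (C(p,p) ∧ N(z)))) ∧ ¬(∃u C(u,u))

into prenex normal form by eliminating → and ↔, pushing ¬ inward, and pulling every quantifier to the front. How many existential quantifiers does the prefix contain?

Eliminate → and ↔ using ¬ and ∨.
  ((∀x ∀p (¬¬N(p) ∨ C(x,x))) ∨ (∃z ∀p (C(p,p) ∧ N(z)))) ∧ ¬(∃u C(u,u))
Move each ¬ inward, flipping quantifiers it crosses:
  ((∀x ∀p (N(p) ∨ C(x,x))) ∨ (∃z ∀p (C(p,p) ∧ N(z)))) ∧ (∀u ¬C(u,u))
Rename bound variables to avoid capture: p↦x1.
  ((∀x ∀p (N(p) ∨ C(x,x))) ∨ (∃z ∀x1 (C(x1,x1) ∧ N(z)))) ∧ (∀u ¬C(u,u))
Extract every quantifier outward, since the variables are now distinct and don't occur free across branches:
  ∀x ∀p ∃z ∀x1 ∀u ((N(p) ∨ C(x,x) ∨ C(x1,x1) ∧ N(z)) ∧ ¬C(u,u))
The prefix is ∀x ∀p ∃z ∀x1 ∀u: 4 universal, 1 existential.

1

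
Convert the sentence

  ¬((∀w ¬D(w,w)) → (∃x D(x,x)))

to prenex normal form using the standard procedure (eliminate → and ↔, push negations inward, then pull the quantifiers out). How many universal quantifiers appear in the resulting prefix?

2

Eliminate → and ↔ using ¬ and ∨.
  ¬(¬(∀w ¬D(w,w)) ∨ (∃x D(x,x)))
Push ¬ through the quantifiers and connectives to reach negation normal form:
  (∀w ¬D(w,w)) ∧ (∀x ¬D(x,x))
Finally move all quantifiers to the prefix:
  ∀w ∀x (¬D(w,w) ∧ ¬D(x,x))
The prefix is ∀w ∀x: 2 universal, 0 existential.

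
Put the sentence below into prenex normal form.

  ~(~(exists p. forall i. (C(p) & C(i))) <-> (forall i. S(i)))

forall p. exists i. exists a. forall s. exists z. forall q. ((~C(p) | ~C(i)) & ~S(a) | S(s) & C(z) & C(q))

Rewrite implications/biconditionals: A → B as ¬A ∨ B; A ↔ B as (¬A ∨ B) ∧ (¬B ∨ A).
  ~((~~(exists p. forall i. (C(p) & C(i))) | (forall i. S(i))) & (~(forall i. S(i)) | ~(exists p. forall i. (C(p) & C(i)))))
Drive negations inward (¬∀x A ≡ ∃x ¬A, ¬∃x A ≡ ∀x ¬A, De Morgan for ∧/∨):
  (forall p. exists i. (~C(p) | ~C(i))) & (exists i. ~S(i)) | (forall i. S(i)) & (exists p. forall i. (C(p) & C(i)))
Standardize variables apart so no two quantifiers bind the same name: i↦a, i↦s, p↦z, i↦q.
  (forall p. exists i. (~C(p) | ~C(i))) & (exists a. ~S(a)) | (forall s. S(s)) & (exists z. forall q. (C(z) & C(q)))
Finally move all quantifiers to the prefix:
  forall p. exists i. exists a. forall s. exists z. forall q. ((~C(p) | ~C(i)) & ~S(a) | S(s) & C(z) & C(q))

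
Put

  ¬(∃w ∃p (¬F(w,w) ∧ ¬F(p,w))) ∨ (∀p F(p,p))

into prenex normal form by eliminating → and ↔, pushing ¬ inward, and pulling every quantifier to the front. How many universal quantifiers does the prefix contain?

Push ¬ through the quantifiers and connectives to reach negation normal form:
  (∀w ∀p (F(w,w) ∨ F(p,w))) ∨ (∀p F(p,p))
Standardize variables apart so no two quantifiers bind the same name: p↦z1.
  (∀w ∀p (F(w,w) ∨ F(p,w))) ∨ (∀z1 F(z1,z1))
Extract every quantifier outward, since the variables are now distinct and don't occur free across branches:
  ∀w ∀p ∀z1 (F(w,w) ∨ F(p,w) ∨ F(z1,z1))
The prefix is ∀w ∀p ∀z1: 3 universal, 0 existential.

3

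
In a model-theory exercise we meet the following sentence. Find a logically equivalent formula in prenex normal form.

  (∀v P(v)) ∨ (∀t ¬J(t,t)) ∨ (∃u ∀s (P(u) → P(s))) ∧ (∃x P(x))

∀v ∀t ∃u ∀s ∃x (P(v) ∨ ¬J(t,t) ∨ (¬P(u) ∨ P(s)) ∧ P(x))

First replace A → B with ¬A ∨ B.
  (∀v P(v)) ∨ (∀t ¬J(t,t)) ∨ (∃u ∀s (¬P(u) ∨ P(s))) ∧ (∃x P(x))
All bound variables are already distinct, so no renaming is needed.
Pull the quantifiers to the front (each side's bound variable is not free in the other side):
  ∀v ∀t ∃u ∀s ∃x (P(v) ∨ ¬J(t,t) ∨ (¬P(u) ∨ P(s)) ∧ P(x))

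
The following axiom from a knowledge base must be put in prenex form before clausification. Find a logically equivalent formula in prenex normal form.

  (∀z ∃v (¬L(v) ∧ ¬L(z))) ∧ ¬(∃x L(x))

Move each ¬ inward, flipping quantifiers it crosses:
  (∀z ∃v (¬L(v) ∧ ¬L(z))) ∧ (∀x ¬L(x))
All bound variables are already distinct, so no renaming is needed.
Finally move all quantifiers to the prefix:
  ∀z ∃v ∀x (¬L(v) ∧ ¬L(z) ∧ ¬L(x))

∀z ∃v ∀x (¬L(v) ∧ ¬L(z) ∧ ¬L(x))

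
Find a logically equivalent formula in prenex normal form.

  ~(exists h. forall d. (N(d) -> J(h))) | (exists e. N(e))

forall h. exists d. exists e. (N(d) & ~J(h) | N(e))

Eliminate → and ↔ using ¬ and ∨.
  ~(exists h. forall d. (~N(d) | J(h))) | (exists e. N(e))
Push ¬ through the quantifiers and connectives to reach negation normal form:
  (forall h. exists d. (N(d) & ~J(h))) | (exists e. N(e))
All bound variables are already distinct, so no renaming is needed.
Finally move all quantifiers to the prefix:
  forall h. exists d. exists e. (N(d) & ~J(h) | N(e))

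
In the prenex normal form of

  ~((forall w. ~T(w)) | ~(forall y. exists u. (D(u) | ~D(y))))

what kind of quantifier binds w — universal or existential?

existential

Move each ¬ inward, flipping quantifiers it crosses:
  (exists w. T(w)) & (forall y. exists u. (D(u) | ~D(y)))
Finally move all quantifiers to the prefix:
  exists w. forall y. exists u. (T(w) & (D(u) | ~D(y)))
The quantifier forall w sits under an odd number of negations, so it flips to exists w.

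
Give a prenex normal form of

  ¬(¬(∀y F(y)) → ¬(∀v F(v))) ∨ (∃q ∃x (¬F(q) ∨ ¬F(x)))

Rewrite implications/biconditionals: A → B as ¬A ∨ B.
  ¬(¬¬(∀y F(y)) ∨ ¬(∀v F(v))) ∨ (∃q ∃x (¬F(q) ∨ ¬F(x)))
Push ¬ through the quantifiers and connectives to reach negation normal form:
  (∃y ¬F(y)) ∧ (∀v F(v)) ∨ (∃q ∃x (¬F(q) ∨ ¬F(x)))
All bound variables are already distinct, so no renaming is needed.
Finally move all quantifiers to the prefix:
  ∃y ∀v ∃q ∃x (¬F(y) ∧ F(v) ∨ ¬F(q) ∨ ¬F(x))

∃y ∀v ∃q ∃x (¬F(y) ∧ F(v) ∨ ¬F(q) ∨ ¬F(x))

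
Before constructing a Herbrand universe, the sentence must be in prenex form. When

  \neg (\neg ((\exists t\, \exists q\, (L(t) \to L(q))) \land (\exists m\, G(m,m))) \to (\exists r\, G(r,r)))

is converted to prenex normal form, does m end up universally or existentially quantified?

Rewrite implications/biconditionals: A → B as ¬A ∨ B.
  \neg (\neg \neg ((\exists t\, \exists q\, (\neg L(t) \lor L(q))) \land (\exists m\, G(m,m))) \lor (\exists r\, G(r,r)))
Drive negations inward (¬∀x A ≡ ∃x ¬A, ¬∃x A ≡ ∀x ¬A, De Morgan for ∧/∨):
  ((\forall t\, \forall q\, (L(t) \land \neg L(q))) \lor (\forall m\, \neg G(m,m))) \land (\forall r\, \neg G(r,r))
All bound variables are already distinct, so no renaming is needed.
Pull the quantifiers to the front (each side's bound variable is not free in the other side):
  \forall t\, \forall q\, \forall m\, \forall r\, ((L(t) \land \neg L(q) \lor \neg G(m,m)) \land \neg G(r,r))
The quantifier \exists m sits under an odd number of negations (counting the antecedent side of each →), so it flips to \forall m.

universal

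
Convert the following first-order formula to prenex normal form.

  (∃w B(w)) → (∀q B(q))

Eliminate → and ↔ using ¬ and ∨.
  ¬(∃w B(w)) ∨ (∀q B(q))
Push ¬ through the quantifiers and connectives to reach negation normal form:
  (∀w ¬B(w)) ∨ (∀q B(q))
All bound variables are already distinct, so no renaming is needed.
Extract every quantifier outward, since the variables are now distinct and don't occur free across branches:
  ∀w ∀q (¬B(w) ∨ B(q))

∀w ∀q (¬B(w) ∨ B(q))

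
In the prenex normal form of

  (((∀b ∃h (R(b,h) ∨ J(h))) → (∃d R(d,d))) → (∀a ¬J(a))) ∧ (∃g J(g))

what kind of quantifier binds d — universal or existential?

Eliminate → and ↔ using ¬ and ∨.
  (¬(¬(∀b ∃h (R(b,h) ∨ J(h))) ∨ (∃d R(d,d))) ∨ (∀a ¬J(a))) ∧ (∃g J(g))
Move each ¬ inward, flipping quantifiers it crosses:
  ((∀b ∃h (R(b,h) ∨ J(h))) ∧ (∀d ¬R(d,d)) ∨ (∀a ¬J(a))) ∧ (∃g J(g))
Pull the quantifiers to the front (each side's bound variable is not free in the other side):
  ∀b ∃h ∀d ∀a ∃g (((R(b,h) ∨ J(h)) ∧ ¬R(d,d) ∨ ¬J(a)) ∧ J(g))
The quantifier ∃d sits under an odd number of negations (counting the antecedent side of each →), so it flips to ∀d.

universal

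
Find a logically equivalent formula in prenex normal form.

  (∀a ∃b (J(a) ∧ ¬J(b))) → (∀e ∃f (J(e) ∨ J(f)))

Eliminate → and ↔ using ¬ and ∨.
  ¬(∀a ∃b (J(a) ∧ ¬J(b))) ∨ (∀e ∃f (J(e) ∨ J(f)))
Push ¬ through the quantifiers and connectives to reach negation normal form:
  (∃a ∀b (¬J(a) ∨ J(b))) ∨ (∀e ∃f (J(e) ∨ J(f)))
All bound variables are already distinct, so no renaming is needed.
Pull the quantifiers to the front (each side's bound variable is not free in the other side):
  ∃a ∀b ∀e ∃f (¬J(a) ∨ J(b) ∨ J(e) ∨ J(f))

∃a ∀b ∀e ∃f (¬J(a) ∨ J(b) ∨ J(e) ∨ J(f))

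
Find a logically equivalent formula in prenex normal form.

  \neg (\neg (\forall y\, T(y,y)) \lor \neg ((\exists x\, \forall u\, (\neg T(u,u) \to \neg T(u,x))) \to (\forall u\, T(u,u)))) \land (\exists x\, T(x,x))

\forall y\, \forall x\, \exists u\, \forall b\, \exists w\, (T(y,y) \land (\neg T(u,u) \land T(u,x) \lor T(b,b)) \land T(w,w))

First replace A → B with ¬A ∨ B.
  \neg (\neg (\forall y\, T(y,y)) \lor \neg (\neg (\exists x\, \forall u\, (\neg \neg T(u,u) \lor \neg T(u,x))) \lor (\forall u\, T(u,u)))) \land (\exists x\, T(x,x))
Push ¬ through the quantifiers and connectives to reach negation normal form:
  (\forall y\, T(y,y)) \land ((\forall x\, \exists u\, (\neg T(u,u) \land T(u,x))) \lor (\forall u\, T(u,u))) \land (\exists x\, T(x,x))
Rename bound variables to avoid capture: u↦b, x↦w.
  (\forall y\, T(y,y)) \land ((\forall x\, \exists u\, (\neg T(u,u) \land T(u,x))) \lor (\forall b\, T(b,b))) \land (\exists w\, T(w,w))
Extract every quantifier outward, since the variables are now distinct and don't occur free across branches:
  \forall y\, \forall x\, \exists u\, \forall b\, \exists w\, (T(y,y) \land (\neg T(u,u) \land T(u,x) \lor T(b,b)) \land T(w,w))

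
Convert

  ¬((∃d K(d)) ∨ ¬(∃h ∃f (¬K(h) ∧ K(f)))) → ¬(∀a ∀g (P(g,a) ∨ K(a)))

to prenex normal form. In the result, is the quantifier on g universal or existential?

First replace A → B with ¬A ∨ B.
  ¬¬((∃d K(d)) ∨ ¬(∃h ∃f (¬K(h) ∧ K(f)))) ∨ ¬(∀a ∀g (P(g,a) ∨ K(a)))
Move each ¬ inward, flipping quantifiers it crosses:
  (∃d K(d)) ∨ (∀h ∀f (K(h) ∨ ¬K(f))) ∨ (∃a ∃g (¬P(g,a) ∧ ¬K(a)))
Extract every quantifier outward, since the variables are now distinct and don't occur free across branches:
  ∃d ∀h ∀f ∃a ∃g (K(d) ∨ K(h) ∨ ¬K(f) ∨ ¬P(g,a) ∧ ¬K(a))
The quantifier ∀g sits under an odd number of negations (counting the antecedent side of each →), so it flips to ∃g.

existential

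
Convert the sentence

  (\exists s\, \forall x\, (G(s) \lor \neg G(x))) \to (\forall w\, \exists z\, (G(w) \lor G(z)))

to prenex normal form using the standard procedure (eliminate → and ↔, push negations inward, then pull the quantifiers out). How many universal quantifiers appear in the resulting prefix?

First replace A → B with ¬A ∨ B.
  \neg (\exists s\, \forall x\, (G(s) \lor \neg G(x))) \lor (\forall w\, \exists z\, (G(w) \lor G(z)))
Move each ¬ inward, flipping quantifiers it crosses:
  (\forall s\, \exists x\, (\neg G(s) \land G(x))) \lor (\forall w\, \exists z\, (G(w) \lor G(z)))
Pull the quantifiers to the front (each side's bound variable is not free in the other side):
  \forall s\, \exists x\, \forall w\, \exists z\, (\neg G(s) \land G(x) \lor G(w) \lor G(z))
The prefix is \forall s \exists x \forall w \exists z: 2 universal, 2 existential.

2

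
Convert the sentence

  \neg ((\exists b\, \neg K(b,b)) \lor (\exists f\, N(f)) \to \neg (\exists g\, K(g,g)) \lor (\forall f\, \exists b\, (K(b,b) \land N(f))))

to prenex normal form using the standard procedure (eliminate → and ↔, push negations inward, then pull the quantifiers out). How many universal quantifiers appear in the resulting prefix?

Eliminate → and ↔ using ¬ and ∨.
  \neg (\neg ((\exists b\, \neg K(b,b)) \lor (\exists f\, N(f))) \lor \neg (\exists g\, K(g,g)) \lor (\forall f\, \exists b\, (K(b,b) \land N(f))))
Push ¬ through the quantifiers and connectives to reach negation normal form:
  ((\exists b\, \neg K(b,b)) \lor (\exists f\, N(f))) \land (\exists g\, K(g,g)) \land (\exists f\, \forall b\, (\neg K(b,b) \lor \neg N(f)))
Standardize variables apart so no two quantifiers bind the same name: f↦s, b↦y1.
  ((\exists b\, \neg K(b,b)) \lor (\exists f\, N(f))) \land (\exists g\, K(g,g)) \land (\exists s\, \forall y1\, (\neg K(y1,y1) \lor \neg N(s)))
Pull the quantifiers to the front (each side's bound variable is not free in the other side):
  \exists b\, \exists f\, \exists g\, \exists s\, \forall y1\, ((\neg K(b,b) \lor N(f)) \land K(g,g) \land (\neg K(y1,y1) \lor \neg N(s)))
The prefix is \exists b \exists f \exists g \exists s \forall y1: 1 universal, 4 existential.

1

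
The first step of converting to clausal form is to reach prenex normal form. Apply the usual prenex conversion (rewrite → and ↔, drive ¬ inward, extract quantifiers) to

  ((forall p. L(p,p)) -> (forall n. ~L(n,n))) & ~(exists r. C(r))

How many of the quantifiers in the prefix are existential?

First replace A → B with ¬A ∨ B.
  (~(forall p. L(p,p)) | (forall n. ~L(n,n))) & ~(exists r. C(r))
Drive negations inward (¬∀x A ≡ ∃x ¬A, ¬∃x A ≡ ∀x ¬A, De Morgan for ∧/∨):
  ((exists p. ~L(p,p)) | (forall n. ~L(n,n))) & (forall r. ~C(r))
Extract every quantifier outward, since the variables are now distinct and don't occur free across branches:
  exists p. forall n. forall r. ((~L(p,p) | ~L(n,n)) & ~C(r))
The prefix is exists p forall n forall r: 2 universal, 1 existential.

1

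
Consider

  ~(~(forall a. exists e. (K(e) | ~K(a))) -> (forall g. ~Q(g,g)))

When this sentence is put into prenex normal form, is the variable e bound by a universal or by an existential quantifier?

Rewrite implications/biconditionals: A → B as ¬A ∨ B.
  ~(~~(forall a. exists e. (K(e) | ~K(a))) | (forall g. ~Q(g,g)))
Move each ¬ inward, flipping quantifiers it crosses:
  (exists a. forall e. (~K(e) & K(a))) & (exists g. Q(g,g))
Finally move all quantifiers to the prefix:
  exists a. forall e. exists g. (~K(e) & K(a) & Q(g,g))
The quantifier exists e sits under an odd number of negations (counting the antecedent side of each →), so it flips to forall e.

universal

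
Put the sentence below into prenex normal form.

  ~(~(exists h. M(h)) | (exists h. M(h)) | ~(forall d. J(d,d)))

exists h. forall x. forall d. (M(h) & ~M(x) & J(d,d))

Move each ¬ inward, flipping quantifiers it crosses:
  (exists h. M(h)) & (forall h. ~M(h)) & (forall d. J(d,d))
Give each quantifier a distinct variable: h↦x.
  (exists h. M(h)) & (forall x. ~M(x)) & (forall d. J(d,d))
Pull the quantifiers to the front (each side's bound variable is not free in the other side):
  exists h. forall x. forall d. (M(h) & ~M(x) & J(d,d))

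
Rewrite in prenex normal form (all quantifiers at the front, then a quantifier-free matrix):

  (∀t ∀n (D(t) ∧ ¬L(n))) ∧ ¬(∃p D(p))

∀t ∀n ∀p (D(t) ∧ ¬L(n) ∧ ¬D(p))

Push ¬ through the quantifiers and connectives to reach negation normal form:
  (∀t ∀n (D(t) ∧ ¬L(n))) ∧ (∀p ¬D(p))
All bound variables are already distinct, so no renaming is needed.
Finally move all quantifiers to the prefix:
  ∀t ∀n ∀p (D(t) ∧ ¬L(n) ∧ ¬D(p))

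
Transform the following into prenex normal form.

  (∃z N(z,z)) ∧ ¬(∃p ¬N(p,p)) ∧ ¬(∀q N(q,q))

Push ¬ through the quantifiers and connectives to reach negation normal form:
  (∃z N(z,z)) ∧ (∀p N(p,p)) ∧ (∃q ¬N(q,q))
Finally move all quantifiers to the prefix:
  ∃z ∀p ∃q (N(z,z) ∧ N(p,p) ∧ ¬N(q,q))

∃z ∀p ∃q (N(z,z) ∧ N(p,p) ∧ ¬N(q,q))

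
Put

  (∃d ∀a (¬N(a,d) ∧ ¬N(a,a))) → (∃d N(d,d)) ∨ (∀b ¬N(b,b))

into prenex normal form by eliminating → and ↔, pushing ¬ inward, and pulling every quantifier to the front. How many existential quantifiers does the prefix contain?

2

Rewrite implications/biconditionals: A → B as ¬A ∨ B.
  ¬(∃d ∀a (¬N(a,d) ∧ ¬N(a,a))) ∨ (∃d N(d,d)) ∨ (∀b ¬N(b,b))
Push ¬ through the quantifiers and connectives to reach negation normal form:
  (∀d ∃a (N(a,d) ∨ N(a,a))) ∨ (∃d N(d,d)) ∨ (∀b ¬N(b,b))
Rename bound variables to avoid capture: d↦r.
  (∀d ∃a (N(a,d) ∨ N(a,a))) ∨ (∃r N(r,r)) ∨ (∀b ¬N(b,b))
Finally move all quantifiers to the prefix:
  ∀d ∃a ∃r ∀b (N(a,d) ∨ N(a,a) ∨ N(r,r) ∨ ¬N(b,b))
The prefix is ∀d ∃a ∃r ∀b: 2 universal, 2 existential.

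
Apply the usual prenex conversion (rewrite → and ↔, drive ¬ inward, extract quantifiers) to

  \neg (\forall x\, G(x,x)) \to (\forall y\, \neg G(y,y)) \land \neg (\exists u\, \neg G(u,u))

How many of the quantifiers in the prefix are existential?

First replace A → B with ¬A ∨ B.
  \neg \neg (\forall x\, G(x,x)) \lor (\forall y\, \neg G(y,y)) \land \neg (\exists u\, \neg G(u,u))
Move each ¬ inward, flipping quantifiers it crosses:
  (\forall x\, G(x,x)) \lor (\forall y\, \neg G(y,y)) \land (\forall u\, G(u,u))
All bound variables are already distinct, so no renaming is needed.
Pull the quantifiers to the front (each side's bound variable is not free in the other side):
  \forall x\, \forall y\, \forall u\, (G(x,x) \lor \neg G(y,y) \land G(u,u))
The prefix is \forall x \forall y \forall u: 3 universal, 0 existential.

0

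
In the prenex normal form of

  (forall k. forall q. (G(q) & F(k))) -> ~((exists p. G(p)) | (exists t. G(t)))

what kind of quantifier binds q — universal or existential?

Eliminate → and ↔ using ¬ and ∨.
  ~(forall k. forall q. (G(q) & F(k))) | ~((exists p. G(p)) | (exists t. G(t)))
Move each ¬ inward, flipping quantifiers it crosses:
  (exists k. exists q. (~G(q) | ~F(k))) | (forall p. ~G(p)) & (forall t. ~G(t))
All bound variables are already distinct, so no renaming is needed.
Finally move all quantifiers to the prefix:
  exists k. exists q. forall p. forall t. (~G(q) | ~F(k) | ~G(p) & ~G(t))
The quantifier forall q sits under an odd number of negations (counting the antecedent side of each →), so it flips to exists q.

existential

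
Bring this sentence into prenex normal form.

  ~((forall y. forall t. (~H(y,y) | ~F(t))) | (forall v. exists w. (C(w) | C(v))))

Drive negations inward (¬∀x A ≡ ∃x ¬A, ¬∃x A ≡ ∀x ¬A, De Morgan for ∧/∨):
  (exists y. exists t. (H(y,y) & F(t))) & (exists v. forall w. (~C(w) & ~C(v)))
Finally move all quantifiers to the prefix:
  exists y. exists t. exists v. forall w. (H(y,y) & F(t) & ~C(w) & ~C(v))

exists y. exists t. exists v. forall w. (H(y,y) & F(t) & ~C(w) & ~C(v))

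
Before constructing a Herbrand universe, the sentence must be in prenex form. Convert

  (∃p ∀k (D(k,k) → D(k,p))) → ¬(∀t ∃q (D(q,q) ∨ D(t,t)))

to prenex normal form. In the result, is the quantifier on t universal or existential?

existential

Rewrite implications/biconditionals: A → B as ¬A ∨ B.
  ¬(∃p ∀k (¬D(k,k) ∨ D(k,p))) ∨ ¬(∀t ∃q (D(q,q) ∨ D(t,t)))
Push ¬ through the quantifiers and connectives to reach negation normal form:
  (∀p ∃k (D(k,k) ∧ ¬D(k,p))) ∨ (∃t ∀q (¬D(q,q) ∧ ¬D(t,t)))
All bound variables are already distinct, so no renaming is needed.
Pull the quantifiers to the front (each side's bound variable is not free in the other side):
  ∀p ∃k ∃t ∀q (D(k,k) ∧ ¬D(k,p) ∨ ¬D(q,q) ∧ ¬D(t,t))
The quantifier ∀t sits under an odd number of negations (counting the antecedent side of each →), so it flips to ∃t.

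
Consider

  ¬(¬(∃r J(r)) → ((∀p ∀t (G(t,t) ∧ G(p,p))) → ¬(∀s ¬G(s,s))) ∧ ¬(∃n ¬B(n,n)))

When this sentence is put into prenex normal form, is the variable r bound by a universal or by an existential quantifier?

Eliminate → and ↔ using ¬ and ∨.
  ¬(¬¬(∃r J(r)) ∨ (¬(∀p ∀t (G(t,t) ∧ G(p,p))) ∨ ¬(∀s ¬G(s,s))) ∧ ¬(∃n ¬B(n,n)))
Push ¬ through the quantifiers and connectives to reach negation normal form:
  (∀r ¬J(r)) ∧ ((∀p ∀t (G(t,t) ∧ G(p,p))) ∧ (∀s ¬G(s,s)) ∨ (∃n ¬B(n,n)))
Pull the quantifiers to the front (each side's bound variable is not free in the other side):
  ∀r ∀p ∀t ∀s ∃n (¬J(r) ∧ (G(t,t) ∧ G(p,p) ∧ ¬G(s,s) ∨ ¬B(n,n)))
The quantifier ∃r sits under an odd number of negations (counting the antecedent side of each →), so it flips to ∀r.

universal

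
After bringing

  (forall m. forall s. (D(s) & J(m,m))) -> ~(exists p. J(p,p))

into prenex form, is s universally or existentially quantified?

Eliminate → and ↔ using ¬ and ∨.
  ~(forall m. forall s. (D(s) & J(m,m))) | ~(exists p. J(p,p))
Move each ¬ inward, flipping quantifiers it crosses:
  (exists m. exists s. (~D(s) | ~J(m,m))) | (forall p. ~J(p,p))
Finally move all quantifiers to the prefix:
  exists m. exists s. forall p. (~D(s) | ~J(m,m) | ~J(p,p))
The quantifier forall s sits under an odd number of negations (counting the antecedent side of each →), so it flips to exists s.

existential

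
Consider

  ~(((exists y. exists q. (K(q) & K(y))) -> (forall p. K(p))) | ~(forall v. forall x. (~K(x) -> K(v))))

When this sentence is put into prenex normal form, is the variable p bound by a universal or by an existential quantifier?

existential

First replace A → B with ¬A ∨ B.
  ~(~(exists y. exists q. (K(q) & K(y))) | (forall p. K(p)) | ~(forall v. forall x. (~~K(x) | K(v))))
Move each ¬ inward, flipping quantifiers it crosses:
  (exists y. exists q. (K(q) & K(y))) & (exists p. ~K(p)) & (forall v. forall x. (K(x) | K(v)))
Pull the quantifiers to the front (each side's bound variable is not free in the other side):
  exists y. exists q. exists p. forall v. forall x. (K(q) & K(y) & ~K(p) & (K(x) | K(v)))
The quantifier forall p sits under an odd number of negations (counting the antecedent side of each →), so it flips to exists p.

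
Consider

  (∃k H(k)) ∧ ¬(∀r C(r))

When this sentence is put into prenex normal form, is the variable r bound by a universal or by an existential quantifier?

existential

Move each ¬ inward, flipping quantifiers it crosses:
  (∃k H(k)) ∧ (∃r ¬C(r))
All bound variables are already distinct, so no renaming is needed.
Extract every quantifier outward, since the variables are now distinct and don't occur free across branches:
  ∃k ∃r (H(k) ∧ ¬C(r))
The quantifier ∀r sits under an odd number of negations, so it flips to ∃r.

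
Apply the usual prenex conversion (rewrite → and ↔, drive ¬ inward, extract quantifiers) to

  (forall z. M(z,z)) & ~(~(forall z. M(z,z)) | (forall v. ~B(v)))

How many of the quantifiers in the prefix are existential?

Move each ¬ inward, flipping quantifiers it crosses:
  (forall z. M(z,z)) & (forall z. M(z,z)) & (exists v. B(v))
Rename bound variables to avoid capture: z↦x1.
  (forall z. M(z,z)) & (forall x1. M(x1,x1)) & (exists v. B(v))
Finally move all quantifiers to the prefix:
  forall z. forall x1. exists v. (M(z,z) & M(x1,x1) & B(v))
The prefix is forall z forall x1 exists v: 2 universal, 1 existential.

1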